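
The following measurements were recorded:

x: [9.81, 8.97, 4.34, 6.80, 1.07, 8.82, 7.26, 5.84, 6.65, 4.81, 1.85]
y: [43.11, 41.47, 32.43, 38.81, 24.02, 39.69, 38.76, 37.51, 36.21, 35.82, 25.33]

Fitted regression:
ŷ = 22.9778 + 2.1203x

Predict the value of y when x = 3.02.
ŷ = 29.3811

To predict y for x = 3.02, substitute into the regression equation:

ŷ = 22.9778 + 2.1203 × 3.02
ŷ = 22.9778 + 6.4033
ŷ = 29.3811

This is a point prediction; actual observations scatter around it by roughly the residual standard deviation.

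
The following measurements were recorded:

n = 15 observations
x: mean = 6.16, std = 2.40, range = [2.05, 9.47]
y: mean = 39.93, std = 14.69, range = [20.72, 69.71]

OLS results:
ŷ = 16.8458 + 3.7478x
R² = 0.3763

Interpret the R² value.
The model explains 37.63% of the variance in y (R² = 0.3763), leaving 62.37% unexplained; the fit is moderate.

The coefficient of determination R² is the fraction of the total variation in y that the fitted line accounts for.

Here R² = 0.3763:
- Explained: 37.63% of the variation in y
- Unexplained (residual): 100% − 37.63% = 62.37%
- Rule of thumb (below 0.3 weak; 0.3 to below 0.7 moderate; 0.7 and above strong) → moderate

Calculation: R² = 1 − (SS_res / SS_tot), where SS_res is the sum of squared residuals and SS_tot the total sum of squares.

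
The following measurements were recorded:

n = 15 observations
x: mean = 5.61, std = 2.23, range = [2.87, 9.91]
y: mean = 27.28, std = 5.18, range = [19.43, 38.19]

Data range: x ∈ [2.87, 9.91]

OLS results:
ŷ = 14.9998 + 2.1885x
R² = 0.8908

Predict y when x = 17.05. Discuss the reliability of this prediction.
ŷ = 52.3137 (extrapolation — x = 17.05 lies outside [2.87, 9.91], so reliability is low).

Prediction calculation:
ŷ = 14.9998 + 2.1885 × 17.05
ŷ = 52.3137

Reliability:
- Data range: x ∈ [2.87, 9.91]
- Prediction point: x = 17.05 is 7.14 units above the observed range → this is EXTRAPOLATION, not interpolation

Why that matters here:
- There are no observations near this x to validate the fitted line there
- The linear relationship may not hold outside the observed range

Report the number if required, but flag clearly that it is an extrapolation.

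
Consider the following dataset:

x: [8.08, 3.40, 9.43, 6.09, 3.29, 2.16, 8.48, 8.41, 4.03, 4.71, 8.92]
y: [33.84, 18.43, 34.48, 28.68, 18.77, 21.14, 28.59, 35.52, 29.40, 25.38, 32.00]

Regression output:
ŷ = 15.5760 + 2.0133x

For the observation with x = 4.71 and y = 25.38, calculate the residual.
Residual = 0.3214

The residual is the difference between the actual value and the predicted value:

Residual = y - ŷ

Step 1: Calculate predicted value
ŷ = 15.5760 + 2.0133 × 4.71
ŷ = 25.0586

Step 2: Calculate residual
Residual = 25.38 - 25.0586
Residual = 0.3214

The residual is positive, so the observed y = 25.38 sits above the regression line (the line underestimates it by 0.3214).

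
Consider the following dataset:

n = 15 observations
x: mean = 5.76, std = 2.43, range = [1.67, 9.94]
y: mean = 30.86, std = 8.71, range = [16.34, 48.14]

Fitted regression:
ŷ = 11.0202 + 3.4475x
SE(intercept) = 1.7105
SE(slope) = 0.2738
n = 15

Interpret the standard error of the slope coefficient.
The slope 3.4475 is pinned down to within about ±0.2738 (one SE) by these data — relative uncertainty 7.9%, i.e. precise.

SE(β̂₁) = 0.2738 says: if we drew many samples of n = 15 from the same population and refit each time, the fitted slopes would scatter with a standard deviation of roughly 0.2738 around the true β₁.

Relative precision:
- SE / |β̂₁| = 0.2738 / 3.4475 = 7.9%
- Rule of thumb (under 20%: precise; 20% to under 50%: moderately precise; 50% or more: imprecise) → precise

Rough 95% range (±2 SE): 3.4475 ± 0.5476 → (2.8999, 3.9951).

What drives SE(β̂₁): larger n (here n = 15) → smaller SE; more residual scatter → larger SE.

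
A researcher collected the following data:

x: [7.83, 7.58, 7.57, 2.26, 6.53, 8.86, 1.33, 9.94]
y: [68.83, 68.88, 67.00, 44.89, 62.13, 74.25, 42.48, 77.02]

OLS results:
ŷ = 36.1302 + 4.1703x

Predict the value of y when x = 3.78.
ŷ = 51.8939

Plug x = 3.78 into the fitted line:

ŷ = 36.1302 + 4.1703 × 3.78
ŷ = 36.1302 + 15.7637
ŷ = 51.8939

This is a point prediction; actual observations scatter around it by roughly the residual standard deviation.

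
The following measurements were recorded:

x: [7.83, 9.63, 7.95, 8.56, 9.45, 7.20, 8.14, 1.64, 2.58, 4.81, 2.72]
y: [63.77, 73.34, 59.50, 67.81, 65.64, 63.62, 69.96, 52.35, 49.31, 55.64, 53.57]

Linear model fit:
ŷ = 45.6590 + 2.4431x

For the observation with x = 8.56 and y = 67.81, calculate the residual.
Residual = 1.2381

The residual is the difference between the actual value and the predicted value:

Residual = y - ŷ

Step 1: Calculate predicted value
ŷ = 45.6590 + 2.4431 × 8.56
ŷ = 66.5719

Step 2: Calculate residual
Residual = 67.81 - 66.5719
Residual = 1.2381

The residual is positive, so the observed y = 67.81 sits above the regression line (the line underestimates it by 1.2381).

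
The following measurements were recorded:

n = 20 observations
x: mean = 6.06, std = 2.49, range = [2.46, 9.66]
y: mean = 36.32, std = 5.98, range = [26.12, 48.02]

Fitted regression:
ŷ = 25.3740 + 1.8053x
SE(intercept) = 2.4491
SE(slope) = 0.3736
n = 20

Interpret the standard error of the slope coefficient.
The slope 1.8053 is pinned down to within about ±0.3736 (one SE) by these data — relative uncertainty 20.7%, i.e. moderately precise.

What SE measures:
- The standard error quantifies the sampling variability of the coefficient estimate
- It is the estimated standard deviation of β̂₁ across hypothetical repeated samples of the same size
- Smaller SE → more precise estimate

Relative precision:
- SE / |β̂₁| = 0.3736 / 1.8053 = 20.7%
- Rule of thumb (under 20%: precise; 20% to under 50%: moderately precise; 50% or more: imprecise) → moderately precise

Link to interval estimation: a confidence interval for β₁ is β̂₁ ± t* × 0.3736, so SE sets the half-width per unit of t*.

What drives SE(β̂₁): wider spread of x values → smaller SE; more residual scatter → larger SE; larger n (here n = 20) → smaller SE.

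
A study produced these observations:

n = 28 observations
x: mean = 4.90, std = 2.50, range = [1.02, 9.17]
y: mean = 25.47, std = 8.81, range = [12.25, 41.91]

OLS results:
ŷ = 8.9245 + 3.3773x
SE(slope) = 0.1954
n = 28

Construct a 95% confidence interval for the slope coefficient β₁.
The 95% CI for β₁ is (2.9757, 3.7789)

Confidence interval for the slope:

The 95% CI for β₁ is: β̂₁ ± t*(α/2, n-2) × SE(β̂₁)

Step 1: Find critical t-value
- Confidence level = 0.95
- Degrees of freedom = n - 2 = 28 - 2 = 26
- t*(α/2, 26) = 2.0555

Step 2: Calculate margin of error
Margin = 2.0555 × 0.1954 = 0.4016

Step 3: Construct interval
CI = 3.3773 ± 0.4016
CI = (2.9757, 3.7789)

Interpretation: We are 95% confident that the true slope β₁ lies between 2.9757 and 3.7789.
The interval does not include 0, suggesting a significant linear relationship.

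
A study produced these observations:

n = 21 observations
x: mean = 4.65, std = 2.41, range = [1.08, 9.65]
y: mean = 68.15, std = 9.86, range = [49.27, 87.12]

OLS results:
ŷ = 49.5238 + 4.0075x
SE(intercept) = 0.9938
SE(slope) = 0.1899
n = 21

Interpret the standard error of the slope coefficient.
SE(β̂₁) = 0.1899 is the estimated standard deviation of the slope estimate across repeated samples; relative to β̂₁ = 4.0075 that is 4.7%, a precise estimate.

SE(β̂₁) = 0.1899 says: if we drew many samples of n = 21 from the same population and refit each time, the fitted slopes would scatter with a standard deviation of roughly 0.1899 around the true β₁.

Relative precision:
- SE / |β̂₁| = 0.1899 / 4.0075 = 4.7%
- Rule of thumb (under 20%: precise; 20% to under 50%: moderately precise; 50% or more: imprecise) → precise

Rough 95% range (±2 SE): 4.0075 ± 0.3798 → (3.6277, 4.3873).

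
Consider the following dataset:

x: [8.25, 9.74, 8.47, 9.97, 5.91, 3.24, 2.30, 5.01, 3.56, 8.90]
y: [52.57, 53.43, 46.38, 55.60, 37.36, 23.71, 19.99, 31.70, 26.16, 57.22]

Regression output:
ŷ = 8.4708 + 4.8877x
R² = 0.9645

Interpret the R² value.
R² = 0.9645 means 96.45% of the variation in y is explained by the linear relationship with x. This indicates a strong fit.

R² = 1 − SS_res/SS_tot compares the residual scatter to the total scatter of y about its mean.

Here R² = 0.9645:
- Explained: 96.45% of the variation in y
- Unexplained (residual): 100% − 96.45% = 3.55%
- Rule of thumb (below 0.3 weak; 0.3 to below 0.7 moderate; 0.7 and above strong) → strong

Calculation: R² = 1 − (SS_res / SS_tot), where SS_res is the sum of squared residuals and SS_tot the total sum of squares.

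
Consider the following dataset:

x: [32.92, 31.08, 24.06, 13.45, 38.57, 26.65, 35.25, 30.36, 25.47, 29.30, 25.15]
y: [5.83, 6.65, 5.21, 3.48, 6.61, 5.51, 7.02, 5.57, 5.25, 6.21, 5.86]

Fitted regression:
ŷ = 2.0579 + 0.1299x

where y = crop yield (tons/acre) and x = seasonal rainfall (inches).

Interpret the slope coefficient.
For each additional inch of rainfall, predicted crop yield increases by approximately 0.1299 tons/acre.

The slope coefficient β₁ = 0.1299 represents the marginal effect of rainfall on crop yield.

Interpretation:
- Rainfall up by 1 inch → predicted crop yield increases by 0.1299 tons/acre
- The effect is assumed constant over the observed range of x (linearity)
- The sign (+) gives the direction; the magnitude 0.1299 gives the size of the effect per inch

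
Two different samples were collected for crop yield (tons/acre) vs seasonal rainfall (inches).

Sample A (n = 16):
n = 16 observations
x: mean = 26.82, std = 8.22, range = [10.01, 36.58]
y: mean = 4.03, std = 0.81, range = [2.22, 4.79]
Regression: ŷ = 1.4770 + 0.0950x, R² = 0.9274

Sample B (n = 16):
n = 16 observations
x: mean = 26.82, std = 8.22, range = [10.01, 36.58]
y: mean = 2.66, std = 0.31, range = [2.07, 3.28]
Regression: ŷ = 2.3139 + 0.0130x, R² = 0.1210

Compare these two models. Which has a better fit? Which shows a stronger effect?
Model A has the better fit (R² = 0.9274 vs 0.1210). Model A shows the stronger effect (|β₁| = 0.0950 vs 0.0130).

Model Comparison:

Fit — compare R²:
- Model A: R² = 0.9274 → 92.74% of variance in crop yield explained
- Model B: R² = 0.1210 → 12.10% of variance in crop yield explained
- 0.9274 > 0.1210 → Model A has the better fit

Which has the larger per-inch effect? (|β₁|)
- Model A: β₁ = 0.0950 → predicted crop yield rises 0.0950 tons/acre per additional inch of rainfall
- Model B: β₁ = 0.0130 → predicted crop yield rises 0.0130 tons/acre per additional inch of rainfall
- |0.0950| > |0.0130| → Model A shows the stronger marginal effect

Notes:
- The two samples could reflect different populations, time periods, or measurement quality.
- A better fit (higher R²) doesn't necessarily mean a more important relationship.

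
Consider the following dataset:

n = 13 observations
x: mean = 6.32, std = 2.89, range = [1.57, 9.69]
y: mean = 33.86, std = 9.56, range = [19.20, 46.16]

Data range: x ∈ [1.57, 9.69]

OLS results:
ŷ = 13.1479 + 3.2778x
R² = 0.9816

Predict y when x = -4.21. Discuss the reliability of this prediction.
The equation gives ŷ = -0.6516; however x = -4.21 is 5.78 units below the observed range, so this extrapolated value should not be trusted.

Prediction calculation:
ŷ = 13.1479 + 3.2778 × (-4.21)
ŷ = -0.6516

Reliability:
- Data range: x ∈ [1.57, 9.69]
- Prediction point: x = -4.21 is 5.78 units below the observed range → this is EXTRAPOLATION, not interpolation

Why that matters here:
- Real relationships often flatten, saturate, or turn nonlinear at extremes
- The standard error of prediction grows with (x − x̄)², and x = -4.21 is far from x̄ = 6.32

The R² = 0.9816 only validates the fit within [1.57, 9.69]; treat ŷ = -0.6516 with caution.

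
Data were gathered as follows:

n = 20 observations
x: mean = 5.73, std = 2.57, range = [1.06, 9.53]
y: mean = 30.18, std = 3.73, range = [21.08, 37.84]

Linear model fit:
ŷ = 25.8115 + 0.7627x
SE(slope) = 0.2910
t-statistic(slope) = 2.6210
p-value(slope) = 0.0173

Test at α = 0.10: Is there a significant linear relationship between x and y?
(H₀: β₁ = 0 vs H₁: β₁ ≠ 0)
Since p-value = 0.0173 < α = 0.10, reject H₀ — the slope is significantly different from 0.

Hypothesis test for the slope coefficient:

H₀: β₁ = 0 (no linear relationship)
H₁: β₁ ≠ 0 (linear relationship exists)

Test statistic: t = β̂₁ / SE(β̂₁) = 0.7627 / 0.2910 = 2.6210

The p-value (0.0173) is the probability, under H₀, of a t-statistic at least as extreme as |t| = 2.6210 (two-sided, df = n − 2 = 18).

Decision rule: reject H₀ if p-value < α.
p-value = 0.0173 < α = 0.10 → reject H₀.

There is sufficient evidence at the 10% significance level to conclude that a linear relationship exists between x and y.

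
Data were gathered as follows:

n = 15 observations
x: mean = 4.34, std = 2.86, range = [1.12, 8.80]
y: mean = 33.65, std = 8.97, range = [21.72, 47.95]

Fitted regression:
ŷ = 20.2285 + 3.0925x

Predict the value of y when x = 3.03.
ŷ = 29.5988

To predict y for x = 3.03, substitute into the regression equation:

ŷ = 20.2285 + 3.0925 × 3.03
ŷ = 20.2285 + 9.3703
ŷ = 29.5988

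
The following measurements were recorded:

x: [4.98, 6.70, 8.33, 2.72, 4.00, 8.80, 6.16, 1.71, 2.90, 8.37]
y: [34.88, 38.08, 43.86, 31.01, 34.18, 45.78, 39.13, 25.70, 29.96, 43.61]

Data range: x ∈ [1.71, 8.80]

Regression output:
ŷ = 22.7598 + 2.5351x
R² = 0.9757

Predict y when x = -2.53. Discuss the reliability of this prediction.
The equation gives ŷ = 16.3460; however x = -2.53 is 4.24 units below the observed range, so this extrapolated value should not be trusted.

Prediction calculation:
ŷ = 22.7598 + 2.5351 × (-2.53)
ŷ = 16.3460

Reliability:
- Data range: x ∈ [1.71, 8.80]
- Prediction point: x = -2.53 is 4.24 units below the observed range → this is EXTRAPOLATION, not interpolation

Why that matters here:
- R² describes fit only over the sampled x values; it says nothing about behaviour beyond them
- The linear relationship may not hold outside the observed range
- The standard error of prediction grows with (x − x̄)², and x = -2.53 is far from x̄ = 5.47

Report the number if required, but flag clearly that it is an extrapolation.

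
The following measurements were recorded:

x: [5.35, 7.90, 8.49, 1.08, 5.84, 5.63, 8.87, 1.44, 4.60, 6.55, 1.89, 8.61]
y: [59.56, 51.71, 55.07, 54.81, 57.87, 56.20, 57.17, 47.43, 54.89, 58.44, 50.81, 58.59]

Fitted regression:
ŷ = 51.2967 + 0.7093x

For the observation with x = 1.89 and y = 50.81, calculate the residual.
Residual = -1.8273

The residual is the difference between the actual value and the predicted value:

Residual = y - ŷ

Step 1: Calculate predicted value
ŷ = 51.2967 + 0.7093 × 1.89
ŷ = 52.6373

Step 2: Calculate residual
Residual = 50.81 - 52.6373
Residual = -1.8273

The residual is negative, so the observed y = 50.81 sits below the regression line (the line overestimates it by 1.8273).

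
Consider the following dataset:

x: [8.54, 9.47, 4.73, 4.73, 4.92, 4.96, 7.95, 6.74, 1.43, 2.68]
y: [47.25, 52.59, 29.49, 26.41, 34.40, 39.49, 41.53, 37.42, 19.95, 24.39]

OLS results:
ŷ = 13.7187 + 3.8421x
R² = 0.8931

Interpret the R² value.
The model explains 89.31% of the variance in y (R² = 0.8931), leaving 10.69% unexplained; the fit is strong.

The coefficient of determination R² is the fraction of the total variation in y that the fitted line accounts for.

Here R² = 0.8931:
- Explained: 89.31% of the variation in y
- Unexplained (residual): 100% − 89.31% = 10.69%
- Rule of thumb (below 0.3 weak; 0.3 to below 0.7 moderate; 0.7 and above strong) → strong

Equivalently, for simple linear regression R² = r², so |r| = √0.8931 ≈ 0.9450.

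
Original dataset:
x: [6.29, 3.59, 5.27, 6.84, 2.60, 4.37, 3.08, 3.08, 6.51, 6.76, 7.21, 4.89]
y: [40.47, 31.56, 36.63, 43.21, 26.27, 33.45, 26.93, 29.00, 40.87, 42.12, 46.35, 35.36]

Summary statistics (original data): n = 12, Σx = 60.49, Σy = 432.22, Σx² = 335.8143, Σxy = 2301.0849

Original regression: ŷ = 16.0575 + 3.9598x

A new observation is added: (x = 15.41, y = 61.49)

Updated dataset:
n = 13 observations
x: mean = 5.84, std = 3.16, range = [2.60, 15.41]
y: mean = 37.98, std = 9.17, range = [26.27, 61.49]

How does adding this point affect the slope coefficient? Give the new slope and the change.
New slope β₁ = 2.8134 versus 3.9598 before: a change of -1.1464 (-29.0%).

The new point has HIGH LEVERAGE: x = 15.41 is far from the original mean x̄ = 60.49/12 ≈ 5.04 (original range [2.60, 7.21]).

Step 1: Update the sums with the new point (n goes from 12 to 13)
Σx  = 60.49 + 15.41 = 75.90
Σy  = 432.22 + 61.49 = 493.71
Σx² = 335.8143 + 15.41² = 335.8143 + 237.4681 = 573.2824
Σxy = 2301.0849 + 15.41×61.49 = 2301.0849 + 947.5609 = 3248.6458

Step 2: Recompute the slope with b₁ = (nΣxy − ΣxΣy) / (nΣx² − (Σx)²)
Numerator   = 13×3248.6458 − 75.90×493.71 = 42232.3954 − 37472.5890 = 4759.8064
Denominator = 13×573.2824 − 75.90² = 7452.6712 − 5760.8100 = 1691.8612
b₁(new) = 4759.8064 / 1691.8612 = 2.8134

(Same formula on the original sums: (12×2301.0849 − 60.49×432.22) / (12×335.8143 − 60.49²) = 1468.0310 / 370.7315 = 3.9598, matching the given fit.)

Step 3: Change in slope
Δβ₁ = 2.8134 − 3.9598 = -1.1464
Relative change = -1.1464 / 3.9598 × 100% = -29.0%
→ the slope decreases when the point is added.

Because the point sits below the extension of the original line at a high-leverage x, it tilts the fit down.
In practice: investigate whether it comes from the same population as the rest of the sample.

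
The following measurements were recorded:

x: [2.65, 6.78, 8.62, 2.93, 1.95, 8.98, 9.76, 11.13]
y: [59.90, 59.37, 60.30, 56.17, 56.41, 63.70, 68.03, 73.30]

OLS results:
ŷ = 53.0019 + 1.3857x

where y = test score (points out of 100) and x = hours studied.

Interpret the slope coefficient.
For each additional hour of study time, predicted test score increases by approximately 1.3857 points.

The slope coefficient β₁ = 1.3857 represents the marginal effect of study time on test score.

Interpretation:
- Study time up by 1 hour → predicted test score increases by 1.3857 points
- This is a linear approximation: the same per-unit change is assumed across the whole observed x range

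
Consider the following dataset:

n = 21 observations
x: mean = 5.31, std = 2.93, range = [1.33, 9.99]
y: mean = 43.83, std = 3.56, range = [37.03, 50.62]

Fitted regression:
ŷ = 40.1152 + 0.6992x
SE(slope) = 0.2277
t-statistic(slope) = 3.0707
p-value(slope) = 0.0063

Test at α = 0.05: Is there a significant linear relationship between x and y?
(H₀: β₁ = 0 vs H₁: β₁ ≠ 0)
Since p-value = 0.0063 < α = 0.05, reject H₀ — the slope is significantly different from 0.

Hypothesis test for the slope coefficient:

H₀: β₁ = 0 (no linear relationship)
H₁: β₁ ≠ 0 (linear relationship exists)

Test statistic: t = β̂₁ / SE(β̂₁) = 0.6992 / 0.2277 = 3.0707

With df = 19, the two-sided p-value for |t| = 3.0707 is 0.0063.

Decision rule: reject H₀ if p-value < α.
p-value = 0.0063 < α = 0.05 → reject H₀.

There is sufficient evidence at the 5% significance level to conclude that a linear relationship exists between x and y.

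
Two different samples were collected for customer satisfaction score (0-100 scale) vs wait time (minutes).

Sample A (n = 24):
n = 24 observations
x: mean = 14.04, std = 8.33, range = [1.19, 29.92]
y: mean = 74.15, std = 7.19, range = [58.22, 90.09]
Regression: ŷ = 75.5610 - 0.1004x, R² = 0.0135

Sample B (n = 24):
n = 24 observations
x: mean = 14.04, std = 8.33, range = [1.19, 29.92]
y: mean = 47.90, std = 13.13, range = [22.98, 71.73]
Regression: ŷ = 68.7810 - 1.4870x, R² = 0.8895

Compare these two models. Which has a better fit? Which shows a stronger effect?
Model B has the better fit (R² = 0.8895 vs 0.0135). Model B shows the stronger effect (|β₁| = 1.4870 vs 0.1004).

Model Comparison:

Goodness of fit (R²):
- Model A: R² = 0.0135 → 1.35% of variance in satisfaction score explained
- Model B: R² = 0.8895 → 88.95% of variance in satisfaction score explained
- 0.8895 > 0.0135 → Model B has the better fit

Which has the larger per-minute effect? (|β₁|)
- Model A: β₁ = -0.1004 → predicted satisfaction score falls 0.1004 points per additional minute of wait time
- Model B: β₁ = -1.4870 → predicted satisfaction score falls 1.4870 points per additional minute of wait time
- |-0.1004| < |-1.4870| → Model B shows the stronger marginal effect

Notes:
- The two samples could reflect different populations, time periods, or measurement quality.
- R² measures how tightly points cluster around the line; β₁ measures how steep the line is — they answer different questions.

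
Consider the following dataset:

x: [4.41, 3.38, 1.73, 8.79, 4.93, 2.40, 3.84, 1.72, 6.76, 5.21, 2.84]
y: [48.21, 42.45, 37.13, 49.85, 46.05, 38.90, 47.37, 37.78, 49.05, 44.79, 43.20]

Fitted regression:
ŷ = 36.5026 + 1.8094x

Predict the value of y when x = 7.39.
ŷ = 49.8741

Plug x = 7.39 into the fitted line:

ŷ = 36.5026 + 1.8094 × 7.39
ŷ = 36.5026 + 13.3715
ŷ = 49.8741

This is the fitted mean response at that x — an individual observation would come with a wider prediction interval.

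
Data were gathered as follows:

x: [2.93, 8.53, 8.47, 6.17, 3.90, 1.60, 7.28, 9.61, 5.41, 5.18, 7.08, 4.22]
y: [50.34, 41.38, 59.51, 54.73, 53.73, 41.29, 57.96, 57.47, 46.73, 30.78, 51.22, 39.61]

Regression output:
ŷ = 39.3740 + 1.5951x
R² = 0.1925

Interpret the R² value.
The model explains 19.25% of the variance in y (R² = 0.1925), leaving 80.75% unexplained; the fit is weak.

R² = 1 − SS_res/SS_tot compares the residual scatter to the total scatter of y about its mean.

Here R² = 0.1925:
- Explained: 19.25% of the variation in y
- Unexplained (residual): 100% − 19.25% = 80.75%
- Rule of thumb (below 0.3 weak; 0.3 to below 0.7 moderate; 0.7 and above strong) → weak

Calculation: R² = 1 − (SS_res / SS_tot), where SS_res is the sum of squared residuals and SS_tot the total sum of squares.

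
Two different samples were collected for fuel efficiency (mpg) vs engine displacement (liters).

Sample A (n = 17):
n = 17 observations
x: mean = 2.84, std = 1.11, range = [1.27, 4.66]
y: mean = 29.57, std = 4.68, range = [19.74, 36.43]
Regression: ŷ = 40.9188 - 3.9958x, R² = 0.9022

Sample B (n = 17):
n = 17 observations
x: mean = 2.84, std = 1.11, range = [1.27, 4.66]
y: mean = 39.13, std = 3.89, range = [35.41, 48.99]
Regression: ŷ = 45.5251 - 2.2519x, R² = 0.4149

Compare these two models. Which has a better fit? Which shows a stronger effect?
Model A has the better fit (R² = 0.9022 vs 0.4149). Model A shows the stronger effect (|β₁| = 3.9958 vs 2.2519).

Model Comparison:

Fit — compare R²:
- Model A: R² = 0.9022 → 90.22% of variance in fuel efficiency explained
- Model B: R² = 0.4149 → 41.49% of variance in fuel efficiency explained
- 0.9022 > 0.4149 → Model A has the better fit

Effect size (slope magnitude):
- Model A: β₁ = -3.9958 → predicted fuel efficiency falls 3.9958 mpg per additional liter of engine displacement
- Model B: β₁ = -2.2519 → predicted fuel efficiency falls 2.2519 mpg per additional liter of engine displacement
- |-3.9958| > |-2.2519| → Model A shows the stronger marginal effect

Notes:
- A steeper slope doesn't make a better model if the scatter around the line is large.
- A better fit (higher R²) doesn't necessarily mean a more important relationship.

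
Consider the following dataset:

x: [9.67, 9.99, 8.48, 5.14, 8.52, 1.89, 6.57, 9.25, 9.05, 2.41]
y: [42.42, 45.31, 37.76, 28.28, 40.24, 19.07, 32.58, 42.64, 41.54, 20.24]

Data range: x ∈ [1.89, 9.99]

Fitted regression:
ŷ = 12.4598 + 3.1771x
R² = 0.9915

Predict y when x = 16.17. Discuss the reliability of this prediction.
ŷ = 63.8335, but this is extrapolation (above the data range [1.89, 9.99]) and may be unreliable.

Prediction calculation:
ŷ = 12.4598 + 3.1771 × 16.17
ŷ = 63.8335

Reliability:
- Data range: x ∈ [1.89, 9.99]
- Prediction point: x = 16.17 is 6.18 units above the observed range → this is EXTRAPOLATION, not interpolation

Why that matters here:
- There are no observations near this x to validate the fitted line there
- The standard error of prediction grows with (x − x̄)², and x = 16.17 is far from x̄ = 7.10
- R² describes fit only over the sampled x values; it says nothing about behaviour beyond them

The R² = 0.9915 only validates the fit within [1.89, 9.99]; treat ŷ = 63.8335 with caution.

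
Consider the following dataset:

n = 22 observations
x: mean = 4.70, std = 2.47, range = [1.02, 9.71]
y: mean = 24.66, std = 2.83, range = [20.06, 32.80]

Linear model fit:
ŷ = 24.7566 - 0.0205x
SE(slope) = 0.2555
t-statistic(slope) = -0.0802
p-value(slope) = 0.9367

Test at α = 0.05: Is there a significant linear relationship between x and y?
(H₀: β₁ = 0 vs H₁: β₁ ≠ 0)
p-value = 0.9367 ≥ α = 0.05, so we fail to reject H₀. The relationship is not significant.

Hypothesis test for the slope coefficient:

H₀: β₁ = 0 (no linear relationship)
H₁: β₁ ≠ 0 (linear relationship exists)

Test statistic: t = β̂₁ / SE(β̂₁) = -0.0205 / 0.2555 = -0.0802

With df = 20, the two-sided p-value for |t| = 0.0802 is 0.9367.

Decision rule: reject H₀ if p-value < α.
p-value = 0.9367 ≥ α = 0.05 → fail to reject H₀.

Conclusion: the linear association between x and y is not significant at the 5% level.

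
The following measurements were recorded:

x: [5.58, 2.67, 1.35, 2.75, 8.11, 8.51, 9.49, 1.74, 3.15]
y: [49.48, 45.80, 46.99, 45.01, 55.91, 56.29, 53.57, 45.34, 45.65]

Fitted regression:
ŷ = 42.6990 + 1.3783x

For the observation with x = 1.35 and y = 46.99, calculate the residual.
Residual = 2.4303

The residual is the difference between the actual value and the predicted value:

Residual = y - ŷ

Step 1: Calculate predicted value
ŷ = 42.6990 + 1.3783 × 1.35
ŷ = 44.5597

Step 2: Calculate residual
Residual = 46.99 - 44.5597
Residual = 2.4303

The residual is positive, so the observed y = 46.99 sits above the regression line (the line underestimates it by 2.4303).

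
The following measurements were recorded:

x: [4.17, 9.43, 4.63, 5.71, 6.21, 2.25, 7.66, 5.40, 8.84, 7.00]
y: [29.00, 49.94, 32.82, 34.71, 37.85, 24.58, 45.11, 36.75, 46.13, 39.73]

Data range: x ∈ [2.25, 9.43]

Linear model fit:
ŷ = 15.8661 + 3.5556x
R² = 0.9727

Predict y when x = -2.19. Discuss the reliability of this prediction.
ŷ = 8.0793, but this is extrapolation (below the data range [2.25, 9.43]) and may be unreliable.

Prediction calculation:
ŷ = 15.8661 + 3.5556 × (-2.19)
ŷ = 8.0793

Reliability:
- Data range: x ∈ [2.25, 9.43]
- Prediction point: x = -2.19 is 4.44 units below the observed range → this is EXTRAPOLATION, not interpolation

Why that matters here:
- Real relationships often flatten, saturate, or turn nonlinear at extremes
- There are no observations near this x to validate the fitted line there
- R² describes fit only over the sampled x values; it says nothing about behaviour beyond them

Report the number if required, but flag clearly that it is an extrapolation.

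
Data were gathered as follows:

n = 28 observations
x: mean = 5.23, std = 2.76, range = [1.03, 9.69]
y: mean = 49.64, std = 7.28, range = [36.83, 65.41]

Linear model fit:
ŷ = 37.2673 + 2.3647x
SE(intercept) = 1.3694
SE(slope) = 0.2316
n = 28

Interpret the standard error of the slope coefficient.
SE(slope) = 0.2316 measures the uncertainty in the estimated slope. The coefficient is estimated precisely (SE/|β̂₁| = 9.8%).

SE(β̂₁) = 0.2316 says: if we drew many samples of n = 28 from the same population and refit each time, the fitted slopes would scatter with a standard deviation of roughly 0.2316 around the true β₁.

Relative precision:
- SE / |β̂₁| = 0.2316 / 2.3647 = 9.8%
- Rule of thumb (under 20%: precise; 20% to under 50%: moderately precise; 50% or more: imprecise) → precise

Link to interval estimation: a confidence interval for β₁ is β̂₁ ± t* × 0.2316, so SE sets the half-width per unit of t*.

What drives SE(β̂₁): larger n (here n = 28) → smaller SE; wider spread of x values → smaller SE.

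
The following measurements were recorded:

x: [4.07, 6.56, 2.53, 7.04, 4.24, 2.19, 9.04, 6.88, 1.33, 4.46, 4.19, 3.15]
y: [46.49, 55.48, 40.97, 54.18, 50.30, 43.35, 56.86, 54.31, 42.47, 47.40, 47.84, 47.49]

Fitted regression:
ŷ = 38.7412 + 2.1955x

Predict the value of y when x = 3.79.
ŷ = 47.0621

To predict y for x = 3.79, substitute into the regression equation:

ŷ = 38.7412 + 2.1955 × 3.79
ŷ = 38.7412 + 8.3209
ŷ = 47.0621

This is a point prediction; actual observations scatter around it by roughly the residual standard deviation.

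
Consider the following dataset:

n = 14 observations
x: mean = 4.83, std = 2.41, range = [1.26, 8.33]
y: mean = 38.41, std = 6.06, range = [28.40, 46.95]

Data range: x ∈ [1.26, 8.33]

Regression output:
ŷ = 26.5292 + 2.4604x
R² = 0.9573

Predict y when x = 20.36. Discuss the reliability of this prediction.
ŷ = 76.6229 (extrapolation — x = 20.36 lies outside [1.26, 8.33], so reliability is low).

Prediction calculation:
ŷ = 26.5292 + 2.4604 × 20.36
ŷ = 76.6229

Reliability:
- Data range: x ∈ [1.26, 8.33]
- Prediction point: x = 20.36 is 12.03 units above the observed range → this is EXTRAPOLATION, not interpolation

Why that matters here:
- The standard error of prediction grows with (x − x̄)², and x = 20.36 is far from x̄ = 4.83
- There are no observations near this x to validate the fitted line there
- Real relationships often flatten, saturate, or turn nonlinear at extremes

The R² = 0.9573 only validates the fit within [1.26, 8.33]; treat ŷ = 76.6229 with caution.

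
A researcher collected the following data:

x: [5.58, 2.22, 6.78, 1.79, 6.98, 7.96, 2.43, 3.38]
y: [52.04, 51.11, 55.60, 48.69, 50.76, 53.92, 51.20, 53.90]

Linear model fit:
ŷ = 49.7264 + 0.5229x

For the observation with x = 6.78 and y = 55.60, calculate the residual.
Residual = 2.3283

The residual is the difference between the actual value and the predicted value:

Residual = y - ŷ

Step 1: Calculate predicted value
ŷ = 49.7264 + 0.5229 × 6.78
ŷ = 53.2717

Step 2: Calculate residual
Residual = 55.60 - 53.2717
Residual = 2.3283

Sign check: y > ŷ, so the point is above the line and the fit underestimates here.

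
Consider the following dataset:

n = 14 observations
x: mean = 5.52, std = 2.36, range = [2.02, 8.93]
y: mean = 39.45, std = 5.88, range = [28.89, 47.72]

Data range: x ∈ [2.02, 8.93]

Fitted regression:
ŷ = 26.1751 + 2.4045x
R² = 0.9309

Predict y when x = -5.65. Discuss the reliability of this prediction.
The equation gives ŷ = 12.5897; however x = -5.65 is 7.67 units below the observed range, so this extrapolated value should not be trusted.

Prediction calculation:
ŷ = 26.1751 + 2.4045 × (-5.65)
ŷ = 12.5897

Reliability:
- Data range: x ∈ [2.02, 8.93]
- Prediction point: x = -5.65 is 7.67 units below the observed range → this is EXTRAPOLATION, not interpolation

Why that matters here:
- Real relationships often flatten, saturate, or turn nonlinear at extremes
- There are no observations near this x to validate the fitted line there
- The standard error of prediction grows with (x − x̄)², and x = -5.65 is far from x̄ = 5.52

The R² = 0.9309 only validates the fit within [2.02, 8.93]; treat ŷ = 12.5897 with caution.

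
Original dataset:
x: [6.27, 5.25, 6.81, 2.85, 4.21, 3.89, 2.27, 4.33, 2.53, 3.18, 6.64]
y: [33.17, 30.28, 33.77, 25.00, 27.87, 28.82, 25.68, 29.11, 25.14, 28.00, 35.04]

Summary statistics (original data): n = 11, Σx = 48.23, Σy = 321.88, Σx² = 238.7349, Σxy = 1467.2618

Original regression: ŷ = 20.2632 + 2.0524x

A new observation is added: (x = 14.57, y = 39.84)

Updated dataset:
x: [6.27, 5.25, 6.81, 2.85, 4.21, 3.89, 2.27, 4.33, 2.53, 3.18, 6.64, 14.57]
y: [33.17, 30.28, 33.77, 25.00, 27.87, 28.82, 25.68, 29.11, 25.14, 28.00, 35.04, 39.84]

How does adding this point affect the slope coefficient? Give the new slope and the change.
New slope β₁ = 1.2645 versus 2.0524 before: a change of -0.7879 (-38.4%).

x = 14.57 lies well outside the original x-range [2.27, 6.81] (x̄ ≈ 4.38), so this observation has high leverage and can move the slope substantially.

Step 1: Update the sums with the new point (n goes from 11 to 12)
Σx  = 48.23 + 14.57 = 62.80
Σy  = 321.88 + 39.84 = 361.72
Σx² = 238.7349 + 14.57² = 238.7349 + 212.2849 = 451.0198
Σxy = 1467.2618 + 14.57×39.84 = 1467.2618 + 580.4688 = 2047.7306

Step 2: Recompute the slope with b₁ = (nΣxy − ΣxΣy) / (nΣx² − (Σx)²)
Numerator   = 12×2047.7306 − 62.80×361.72 = 24572.7672 − 22716.0160 = 1856.7512
Denominator = 12×451.0198 − 62.80² = 5412.2376 − 3943.8400 = 1468.3976
b₁(new) = 1856.7512 / 1468.3976 = 1.2645

(Same formula on the original sums: (11×1467.2618 − 48.23×321.88) / (11×238.7349 − 48.23²) = 615.6074 / 299.9510 = 2.0524, matching the given fit.)

Step 3: Change in slope
Δβ₁ = 1.2645 − 2.0524 = -0.7879
Relative change = -0.7879 / 2.0524 × 100% = -38.4%
→ the slope decreases when the point is added.

A high-leverage point only changes the slope if it is off the original line; here y = 39.84 is below the original trend, so the slope decreases.
In practice: examine leverage (hᵢ) and Cook's distance rather than deleting it automatically.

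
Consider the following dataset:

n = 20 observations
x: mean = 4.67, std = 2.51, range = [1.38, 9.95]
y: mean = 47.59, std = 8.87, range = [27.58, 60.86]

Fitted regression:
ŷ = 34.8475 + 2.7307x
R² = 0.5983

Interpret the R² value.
The model explains 59.83% of the variance in y (R² = 0.5983), leaving 40.17% unexplained; the fit is moderate.

R² (coefficient of determination) measures the proportion of variance in y explained by the regression model.

Here R² = 0.5983:
- Explained: 59.83% of the variation in y
- Unexplained (residual): 100% − 59.83% = 40.17%
- Rule of thumb (below 0.3 weak; 0.3 to below 0.7 moderate; 0.7 and above strong) → moderate

Note: R² says nothing about causation, and a high R² does not by itself mean the linear form is appropriate — check the residuals.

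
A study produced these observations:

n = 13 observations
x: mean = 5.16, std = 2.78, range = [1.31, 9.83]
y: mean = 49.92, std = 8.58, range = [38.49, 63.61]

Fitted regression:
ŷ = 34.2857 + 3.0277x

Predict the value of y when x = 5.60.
ŷ = 51.2408

Plug x = 5.60 into the fitted line:

ŷ = 34.2857 + 3.0277 × 5.60
ŷ = 34.2857 + 16.9551
ŷ = 51.2408

This is the fitted mean response at that x — an individual observation would come with a wider prediction interval.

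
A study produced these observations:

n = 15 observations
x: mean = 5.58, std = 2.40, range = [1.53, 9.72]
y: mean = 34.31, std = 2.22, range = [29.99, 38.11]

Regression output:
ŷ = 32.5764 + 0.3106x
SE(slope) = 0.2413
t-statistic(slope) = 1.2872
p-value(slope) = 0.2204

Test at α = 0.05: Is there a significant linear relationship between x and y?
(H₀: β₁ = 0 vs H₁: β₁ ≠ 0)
Fail to reject H₀: p-value = 0.2204 ≥ α = 0.05. The linear relationship is not significant at the 5% level.

Hypothesis test for the slope coefficient:

H₀: β₁ = 0 (no linear relationship)
H₁: β₁ ≠ 0 (linear relationship exists)

Test statistic: t = β̂₁ / SE(β̂₁) = 0.3106 / 0.2413 = 1.2872

With df = 13, the two-sided p-value for |t| = 1.2872 is 0.2204.

Decision rule: reject H₀ if p-value < α.
p-value = 0.2204 ≥ α = 0.05 → fail to reject H₀.

There is not sufficient evidence at the 5% significance level to conclude that a linear relationship exists between x and y.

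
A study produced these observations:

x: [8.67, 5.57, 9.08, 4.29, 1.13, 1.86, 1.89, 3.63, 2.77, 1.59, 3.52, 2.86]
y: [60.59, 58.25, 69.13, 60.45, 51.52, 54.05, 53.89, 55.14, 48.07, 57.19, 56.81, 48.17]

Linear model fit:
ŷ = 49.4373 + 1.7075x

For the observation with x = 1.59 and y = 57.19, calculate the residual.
Residual = 5.0378

The residual is the difference between the actual value and the predicted value:

Residual = y - ŷ

Step 1: Calculate predicted value
ŷ = 49.4373 + 1.7075 × 1.59
ŷ = 52.1522

Step 2: Calculate residual
Residual = 57.19 - 52.1522
Residual = 5.0378

Interpretation: the model underestimates the actual value by 5.0378 at this point (positive residual → observation lies above the fitted line).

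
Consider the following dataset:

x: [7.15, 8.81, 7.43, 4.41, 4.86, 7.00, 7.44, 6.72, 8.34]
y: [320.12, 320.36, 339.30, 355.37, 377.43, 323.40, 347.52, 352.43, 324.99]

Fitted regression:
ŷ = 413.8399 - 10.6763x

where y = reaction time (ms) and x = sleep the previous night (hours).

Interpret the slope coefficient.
An increase of one hour in sleep is associated with a 10.6763 ms decrease in predicted reaction time.

The slope β₁ = -10.6763 gives the rate at which the fitted reaction time changes with sleep.

Interpretation:
- Sleep up by 1 hour → predicted reaction time decreases by 10.6763 ms
- The effect is assumed constant over the observed range of x (linearity)

(β₀ = 413.8399 is the fitted value at x = 0 and is not part of the slope interpretation.)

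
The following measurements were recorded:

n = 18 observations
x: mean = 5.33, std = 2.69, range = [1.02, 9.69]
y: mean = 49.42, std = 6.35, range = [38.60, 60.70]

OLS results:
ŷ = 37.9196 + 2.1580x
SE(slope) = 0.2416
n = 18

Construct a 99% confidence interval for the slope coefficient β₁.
The 99% CI for β₁ is (1.4523, 2.8637)

Confidence interval for the slope:

The 99% CI for β₁ is: β̂₁ ± t*(α/2, n-2) × SE(β̂₁)

Step 1: Find critical t-value
- Confidence level = 0.99
- Degrees of freedom = n - 2 = 18 - 2 = 16
- t*(α/2, 16) = 2.9208

Step 2: Calculate margin of error
Margin = 2.9208 × 0.2416 = 0.7057

Step 3: Construct interval
CI = 2.1580 ± 0.7057
CI = (1.4523, 2.8637)

Interpretation: intervals built this way capture the true β₁ in 99% of repeated samples; here the plausible range for the per-unit effect of x on y is 1.4523 to 2.8637.
Since 0 is outside the interval, a two-sided test at α = 0.01 would reject H₀: β₁ = 0.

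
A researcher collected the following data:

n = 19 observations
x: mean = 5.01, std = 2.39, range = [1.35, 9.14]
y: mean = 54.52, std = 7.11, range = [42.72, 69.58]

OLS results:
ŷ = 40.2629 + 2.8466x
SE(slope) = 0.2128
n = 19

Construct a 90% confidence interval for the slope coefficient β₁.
The 90% CI for β₁ is (2.4764, 3.2168)

Confidence interval for the slope:

The 90% CI for β₁ is: β̂₁ ± t*(α/2, n-2) × SE(β̂₁)

Step 1: Find critical t-value
- Confidence level = 0.9
- Degrees of freedom = n - 2 = 19 - 2 = 17
- t*(α/2, 17) = 1.7396

Step 2: Calculate margin of error
Margin = 1.7396 × 0.2128 = 0.3702

Step 3: Construct interval
CI = 2.8466 ± 0.3702
CI = (2.4764, 3.2168)

Interpretation: We are 90% confident that the true slope β₁ lies between 2.4764 and 3.2168.
Since 0 is outside the interval, a two-sided test at α = 0.10 would reject H₀: β₁ = 0.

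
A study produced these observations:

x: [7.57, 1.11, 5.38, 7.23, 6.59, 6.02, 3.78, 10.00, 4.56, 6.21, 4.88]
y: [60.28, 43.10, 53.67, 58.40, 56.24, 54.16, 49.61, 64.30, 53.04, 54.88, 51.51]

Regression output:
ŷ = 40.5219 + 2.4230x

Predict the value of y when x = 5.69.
ŷ = 54.3088

Plug x = 5.69 into the fitted line:

ŷ = 40.5219 + 2.4230 × 5.69
ŷ = 40.5219 + 13.7869
ŷ = 54.3088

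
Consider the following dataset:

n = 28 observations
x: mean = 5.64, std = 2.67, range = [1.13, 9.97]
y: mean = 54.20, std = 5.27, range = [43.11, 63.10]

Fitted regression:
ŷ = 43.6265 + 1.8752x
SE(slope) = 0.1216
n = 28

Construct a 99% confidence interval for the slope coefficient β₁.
The 99% CI for β₁ is (1.5373, 2.2131)

Confidence interval for the slope:

The 99% CI for β₁ is: β̂₁ ± t*(α/2, n-2) × SE(β̂₁)

Step 1: Find critical t-value
- Confidence level = 0.99
- Degrees of freedom = n - 2 = 28 - 2 = 26
- t*(α/2, 26) = 2.7787

Step 2: Calculate margin of error
Margin = 2.7787 × 0.1216 = 0.3379

Step 3: Construct interval
CI = 1.8752 ± 0.3379
CI = (1.5373, 2.2131)

Interpretation: intervals built this way capture the true β₁ in 99% of repeated samples; here the plausible range for the per-unit effect of x on y is 1.5373 to 2.2131.
Both endpoints are positive, so the data support a genuinely positive slope at this confidence level.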